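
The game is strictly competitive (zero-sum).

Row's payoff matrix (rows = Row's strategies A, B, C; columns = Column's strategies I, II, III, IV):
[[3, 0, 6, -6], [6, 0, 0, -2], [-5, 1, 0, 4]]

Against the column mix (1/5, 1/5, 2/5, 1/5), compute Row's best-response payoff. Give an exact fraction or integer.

A: (3)·(1/5) + (0)·(1/5) + (6)·(2/5) + (-6)·(1/5) = 9/5.
B: (6)·(1/5) + (0)·(1/5) + (0)·(2/5) + (-2)·(1/5) = 4/5.
C: (-5)·(1/5) + (1)·(1/5) + (0)·(2/5) + (4)·(1/5) = 0.
The best pure response is A with expected payoff 9/5.

9/5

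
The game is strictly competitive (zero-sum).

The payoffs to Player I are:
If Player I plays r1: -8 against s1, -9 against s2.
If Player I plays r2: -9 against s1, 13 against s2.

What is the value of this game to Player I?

Row minima are -9 and -9, so Player I's maximin is -9; column maxima are -8 and 13, so Player II's minimax is -8. These differ, so the equilibrium is in mixed strategies.
Let Player I play r1 with probability p. Player II is indifferent when −8p − 9(1−p) = −9p + 13(1−p), giving p = 22/23.
Let Player II play s1 with probability q. Player I is indifferent when −8q − 9(1−q) = −9q + 13(1−q), giving q = 22/23.
The value is -8·(22/23) + (-9)·(1/23) = -185/23.

-185/23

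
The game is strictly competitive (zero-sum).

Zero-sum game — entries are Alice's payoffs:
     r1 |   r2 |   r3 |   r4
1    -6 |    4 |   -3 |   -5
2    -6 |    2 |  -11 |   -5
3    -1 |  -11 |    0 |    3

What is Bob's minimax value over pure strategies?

-1

The worst case (largest entry) in each column is r1: -1, r2: 4, r3: 0, r4: 3.
The best (smallest) of these is -1.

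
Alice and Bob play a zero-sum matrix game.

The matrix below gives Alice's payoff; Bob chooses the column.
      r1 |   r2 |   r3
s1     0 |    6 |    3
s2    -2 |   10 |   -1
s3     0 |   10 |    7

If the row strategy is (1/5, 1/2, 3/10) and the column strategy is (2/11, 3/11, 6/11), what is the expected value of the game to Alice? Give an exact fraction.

194/55

Against (2/11, 3/11, 6/11), each row's expected payoff is s1: 36/11; s2: 20/11; s3: 72/11.
Taking the (1/5, 1/2, 3/10)-weighted average: (1/5)·(36/11) + (1/2)·(20/11) + (3/10)·(72/11) = 194/55.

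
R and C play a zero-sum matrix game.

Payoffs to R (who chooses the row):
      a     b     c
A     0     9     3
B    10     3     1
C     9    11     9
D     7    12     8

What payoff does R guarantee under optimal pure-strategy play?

9

Row minima: 0, 1, 9, 7 → R's maximin is 9.
Column maxima: 10, 12, 9 → C's minimax is 9.
They coincide at (C, c), so the value is 9.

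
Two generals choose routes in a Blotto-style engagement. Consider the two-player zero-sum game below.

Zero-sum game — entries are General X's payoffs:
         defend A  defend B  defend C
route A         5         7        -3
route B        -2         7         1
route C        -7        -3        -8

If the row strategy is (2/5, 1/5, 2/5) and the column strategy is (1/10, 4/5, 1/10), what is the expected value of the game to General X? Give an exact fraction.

Against (1/10, 4/5, 1/10), each row's expected payoff is route A: 29/5; route B: 11/2; route C: -39/10.
Taking the (2/5, 1/5, 2/5)-weighted average: (2/5)·(29/5) + (1/5)·(11/2) + (2/5)·(-39/10) = 93/50.

93/50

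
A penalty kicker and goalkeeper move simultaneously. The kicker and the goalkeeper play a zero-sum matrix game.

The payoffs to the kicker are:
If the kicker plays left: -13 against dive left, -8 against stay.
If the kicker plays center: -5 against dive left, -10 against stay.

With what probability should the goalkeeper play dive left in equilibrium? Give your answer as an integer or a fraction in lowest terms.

Row minima are -13 and -10, so the kicker's maximin is -10; column maxima are -5 and -8, so the goalkeeper's minimax is -8. These differ, so the equilibrium is in mixed strategies.
Let the goalkeeper play dive left with probability q. The kicker is indifferent when −13q − 8(1−q) = −5q − 10(1−q), giving q = 1/5.

1/5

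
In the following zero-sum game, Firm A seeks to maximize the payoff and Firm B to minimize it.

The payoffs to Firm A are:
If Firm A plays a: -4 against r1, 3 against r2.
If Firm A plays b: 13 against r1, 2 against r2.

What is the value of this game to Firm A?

47/18

Row minima are -4 and 2, so Firm A's maximin is 2; column maxima are 13 and 3, so Firm B's minimax is 3. These differ, so the equilibrium is in mixed strategies.
Let Firm A play a with probability p. Firm B is indifferent when −4p + 13(1−p) = 3p + 2(1−p), giving p = 11/18.
Let Firm B play r1 with probability q. Firm A is indifferent when −4q + 3(1−q) = 13q + 2(1−q), giving q = 1/18.
The value is -4·(1/18) + (3)·(17/18) = 47/18.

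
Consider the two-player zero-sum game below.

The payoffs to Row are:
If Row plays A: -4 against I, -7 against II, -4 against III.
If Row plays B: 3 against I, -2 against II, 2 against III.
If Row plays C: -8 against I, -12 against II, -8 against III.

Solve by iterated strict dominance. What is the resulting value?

-2

Row A is strictly dominated by row B (3>-4, -2>-7, 2>-4); eliminate A.
Row C is strictly dominated by row B (3>-8, -2>-12, 2>-8); eliminate C.
Column III is strictly dominated by II for Column (-2<2); eliminate III.
Column I is strictly dominated by II for Column (-2<3); eliminate I.
Only (B, II) remains, with payoff -2.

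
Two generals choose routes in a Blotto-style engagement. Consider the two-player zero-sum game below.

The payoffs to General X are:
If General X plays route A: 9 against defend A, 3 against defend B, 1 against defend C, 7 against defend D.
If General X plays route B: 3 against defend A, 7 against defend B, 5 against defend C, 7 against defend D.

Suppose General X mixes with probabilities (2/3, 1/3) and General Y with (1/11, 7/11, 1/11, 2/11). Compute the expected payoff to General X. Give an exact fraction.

Against (1/11, 7/11, 1/11, 2/11), each row's expected payoff is route A: 45/11; route B: 71/11.
Taking the (2/3, 1/3)-weighted average: (2/3)·(45/11) + (1/3)·(71/11) = 161/33.

161/33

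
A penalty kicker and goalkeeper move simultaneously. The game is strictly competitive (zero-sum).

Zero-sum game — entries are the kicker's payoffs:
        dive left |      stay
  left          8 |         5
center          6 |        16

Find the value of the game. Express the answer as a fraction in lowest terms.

98/13

Row minima are 5 and 6, so the kicker's maximin is 6; column maxima are 8 and 16, so the goalkeeper's minimax is 8. These differ, so the equilibrium is in mixed strategies.
Let the kicker play left with probability p. The goalkeeper is indifferent when 8p + 6(1−p) = 5p + 16(1−p), giving p = 10/13.
Let the goalkeeper play dive left with probability q. The kicker is indifferent when 8q + 5(1−q) = 6q + 16(1−q), giving q = 11/13.
The value is 8·(11/13) + (5)·(2/13) = 98/13.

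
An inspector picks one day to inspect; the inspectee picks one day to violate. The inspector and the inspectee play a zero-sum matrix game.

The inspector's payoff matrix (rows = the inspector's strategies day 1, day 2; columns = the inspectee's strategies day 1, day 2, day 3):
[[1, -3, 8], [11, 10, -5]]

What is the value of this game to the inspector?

5/2

Column day 1 is strictly dominated by day 2 for the inspectee (it gives the inspector more in every row).
The remaining 2×2 game on (day 1, day 2) × (day 2, day 3) has no saddle point. Let the inspector play day 1 with probability p; indifference gives −3p + 10(1−p) = 8p − 5(1−p), so p = 15/26.
Similarly the inspectee's optimal q on day 2 is 1/2, and the value is -3·(1/2) + (8)·(1/2) = 5/2.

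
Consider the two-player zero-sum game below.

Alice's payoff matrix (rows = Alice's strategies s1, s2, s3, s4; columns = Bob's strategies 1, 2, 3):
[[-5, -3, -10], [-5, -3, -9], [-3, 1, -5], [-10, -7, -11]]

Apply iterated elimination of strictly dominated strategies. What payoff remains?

-5

Column 1 is strictly dominated by 3 for Bob (-10<-5, -9<-5, -5<-3, -11<-10); eliminate 1.
Column 2 is strictly dominated by 3 for Bob (-10<-3, -9<-3, -5<1, -11<-7); eliminate 2.
Row s2 is strictly dominated by row s3 (-5>-9); eliminate s2.
Row s1 is strictly dominated by row s3 (-5>-10); eliminate s1.
Row s4 is strictly dominated by row s3 (-5>-11); eliminate s4.
Only (s3, 3) remains, with payoff -5.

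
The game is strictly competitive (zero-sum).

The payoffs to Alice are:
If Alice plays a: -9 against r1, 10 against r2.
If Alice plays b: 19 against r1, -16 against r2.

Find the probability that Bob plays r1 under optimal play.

Row minima are -9 and -16, so Alice's maximin is -9; column maxima are 19 and 10, so Bob's minimax is 10. These differ, so the equilibrium is in mixed strategies.
Let Bob play r1 with probability q. Alice is indifferent when −9q + 10(1−q) = 19q − 16(1−q), giving q = 13/27.

13/27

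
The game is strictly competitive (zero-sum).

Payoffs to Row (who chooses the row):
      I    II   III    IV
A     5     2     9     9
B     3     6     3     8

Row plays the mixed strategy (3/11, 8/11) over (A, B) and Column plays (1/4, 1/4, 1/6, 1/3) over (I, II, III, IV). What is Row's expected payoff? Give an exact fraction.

Against (1/4, 1/4, 1/6, 1/3), each row's expected payoff is A: 25/4; B: 65/12.
Taking the (3/11, 8/11)-weighted average: (3/11)·(25/4) + (8/11)·(65/12) = 745/132.

745/132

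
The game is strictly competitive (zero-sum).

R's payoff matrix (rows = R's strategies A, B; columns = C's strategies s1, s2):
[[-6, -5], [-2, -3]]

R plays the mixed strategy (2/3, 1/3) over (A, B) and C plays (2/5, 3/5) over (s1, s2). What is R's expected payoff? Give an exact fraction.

Against (2/5, 3/5), each row's expected payoff is A: -27/5; B: -13/5.
Taking the (2/3, 1/3)-weighted average: (2/3)·(-27/5) + (1/3)·(-13/5) = -67/15.

-67/15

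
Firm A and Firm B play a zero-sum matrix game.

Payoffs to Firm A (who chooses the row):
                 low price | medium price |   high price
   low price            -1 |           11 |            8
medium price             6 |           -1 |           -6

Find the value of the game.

2

Column medium price is strictly dominated by high price for Firm B (it gives Firm A more in every row).
The remaining 2×2 game on (low price, medium price) × (low price, high price) has no saddle point. Let Firm A play low price with probability p; indifference gives −p + 6(1−p) = 8p − 6(1−p), so p = 4/7.
Similarly Firm B's optimal q on low price is 2/3, and the value is -1·(2/3) + (8)·(1/3) = 2.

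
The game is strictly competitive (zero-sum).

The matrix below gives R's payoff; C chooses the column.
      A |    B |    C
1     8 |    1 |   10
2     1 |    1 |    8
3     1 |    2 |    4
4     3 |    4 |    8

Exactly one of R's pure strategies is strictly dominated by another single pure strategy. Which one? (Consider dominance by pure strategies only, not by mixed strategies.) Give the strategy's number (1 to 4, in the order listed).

3

Compare 3 with 4: 3 > 1, 4 > 2, 8 > 4.
So 4 strictly dominates 3 for R; 3 is strictly dominated.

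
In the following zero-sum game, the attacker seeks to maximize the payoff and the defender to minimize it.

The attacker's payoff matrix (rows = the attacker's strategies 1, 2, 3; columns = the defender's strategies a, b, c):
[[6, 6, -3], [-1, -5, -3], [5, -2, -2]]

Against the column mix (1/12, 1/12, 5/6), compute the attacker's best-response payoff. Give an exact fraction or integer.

1: (6)·(1/12) + (6)·(1/12) + (-3)·(5/6) = -3/2.
2: (-1)·(1/12) + (-5)·(1/12) + (-3)·(5/6) = -3.
3: (5)·(1/12) + (-2)·(1/12) + (-2)·(5/6) = -17/12.
The best pure response is 3 with expected payoff -17/12.

-17/12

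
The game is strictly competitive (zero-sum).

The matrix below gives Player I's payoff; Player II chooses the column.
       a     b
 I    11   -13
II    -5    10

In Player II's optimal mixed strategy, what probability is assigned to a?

Row minima are -13 and -5, so Player I's maximin is -5; column maxima are 11 and 10, so Player II's minimax is 10. These differ, so the equilibrium is in mixed strategies.
Let Player II play a with probability q. Player I is indifferent when 11q − 13(1−q) = −5q + 10(1−q), giving q = 23/39.

23/39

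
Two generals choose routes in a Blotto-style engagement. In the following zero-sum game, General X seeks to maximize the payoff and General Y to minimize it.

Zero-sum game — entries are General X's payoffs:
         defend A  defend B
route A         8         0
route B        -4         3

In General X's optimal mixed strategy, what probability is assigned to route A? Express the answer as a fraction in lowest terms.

7/15

Row minima are 0 and -4, so General X's maximin is 0; column maxima are 8 and 3, so General Y's minimax is 3. These differ, so the equilibrium is in mixed strategies.
Let General X play route A with probability p. General Y is indifferent when 8p − 4(1−p) = 3(1−p), giving p = 7/15.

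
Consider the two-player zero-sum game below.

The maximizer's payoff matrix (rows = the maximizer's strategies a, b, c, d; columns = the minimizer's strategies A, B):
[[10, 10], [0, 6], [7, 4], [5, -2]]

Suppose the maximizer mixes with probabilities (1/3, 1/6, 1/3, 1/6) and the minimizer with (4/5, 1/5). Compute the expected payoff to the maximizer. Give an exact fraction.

94/15

Against (4/5, 1/5), each row's expected payoff is a: 10; b: 6/5; c: 32/5; d: 18/5.
Taking the (1/3, 1/6, 1/3, 1/6)-weighted average: (1/3)·(10) + (1/6)·(6/5) + (1/3)·(32/5) + (1/6)·(18/5) = 94/15.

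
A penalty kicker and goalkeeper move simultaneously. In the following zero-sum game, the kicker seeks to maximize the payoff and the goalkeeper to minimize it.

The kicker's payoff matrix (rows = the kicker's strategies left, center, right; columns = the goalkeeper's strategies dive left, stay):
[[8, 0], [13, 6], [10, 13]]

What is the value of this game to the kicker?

109/10

Row left is strictly dominated by row center, so the kicker never plays it.
The remaining 2×2 game on (center, right) × (dive left, stay) has no saddle point. Let the kicker play center with probability p; indifference gives 13p + 10(1−p) = 6p + 13(1−p), so p = 3/10.
Similarly the goalkeeper's optimal q on dive left is 7/10, and the value is 13·(7/10) + (6)·(3/10) = 109/10.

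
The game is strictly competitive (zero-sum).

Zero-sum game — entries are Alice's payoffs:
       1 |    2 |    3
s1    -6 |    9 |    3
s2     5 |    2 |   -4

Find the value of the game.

-1/2

Column 2 is strictly dominated by 3 for Bob (it gives Alice more in every row).
The remaining 2×2 game on (s1, s2) × (1, 3) has no saddle point. Let Alice play s1 with probability p; indifference gives −6p + 5(1−p) = 3p − 4(1−p), so p = 1/2.
Similarly Bob's optimal q on 1 is 7/18, and the value is -6·(7/18) + (3)·(11/18) = -1/2.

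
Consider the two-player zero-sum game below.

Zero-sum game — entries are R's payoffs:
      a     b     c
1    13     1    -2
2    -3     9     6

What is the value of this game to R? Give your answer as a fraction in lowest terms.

Column b is strictly dominated by c for C (it gives R more in every row).
The remaining 2×2 game on (1, 2) × (a, c) has no saddle point. Let R play 1 with probability p; indifference gives 13p − 3(1−p) = −2p + 6(1−p), so p = 3/8.
Similarly C's optimal q on a is 1/3, and the value is 13·(1/3) + (-2)·(2/3) = 3.

3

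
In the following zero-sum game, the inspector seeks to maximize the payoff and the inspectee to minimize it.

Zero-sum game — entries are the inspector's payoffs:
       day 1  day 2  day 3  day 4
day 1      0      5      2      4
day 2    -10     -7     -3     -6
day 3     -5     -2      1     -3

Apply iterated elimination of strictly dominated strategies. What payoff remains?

0

Column day 2 is strictly dominated by day 1 for the inspectee (0<5, -10<-7, -5<-2); eliminate day 2.
Column day 3 is strictly dominated by day 1 for the inspectee (0<2, -10<-3, -5<1); eliminate day 3.
Column day 4 is strictly dominated by day 1 for the inspectee (0<4, -10<-6, -5<-3); eliminate day 4.
Row day 3 is strictly dominated by row day 1 (0>-5); eliminate day 3.
Row day 2 is strictly dominated by row day 1 (0>-10); eliminate day 2.
Only (day 1, day 1) remains, with payoff 0.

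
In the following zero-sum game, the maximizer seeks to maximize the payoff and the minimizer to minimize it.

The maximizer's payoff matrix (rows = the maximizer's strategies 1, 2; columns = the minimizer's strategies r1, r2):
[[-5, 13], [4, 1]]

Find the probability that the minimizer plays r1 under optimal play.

4/7

Row minima are -5 and 1, so the maximizer's maximin is 1; column maxima are 4 and 13, so the minimizer's minimax is 4. These differ, so the equilibrium is in mixed strategies.
Let the minimizer play r1 with probability q. The maximizer is indifferent when −5q + 13(1−q) = 4q + (1−q), giving q = 4/7.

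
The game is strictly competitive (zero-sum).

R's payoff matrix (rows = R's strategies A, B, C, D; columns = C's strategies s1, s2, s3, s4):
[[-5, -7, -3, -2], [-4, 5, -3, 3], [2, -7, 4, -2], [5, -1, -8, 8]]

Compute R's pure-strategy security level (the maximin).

-4

The worst-case payoff for each row is A: -7, B: -4, C: -7, D: -8.
The best of these is -4.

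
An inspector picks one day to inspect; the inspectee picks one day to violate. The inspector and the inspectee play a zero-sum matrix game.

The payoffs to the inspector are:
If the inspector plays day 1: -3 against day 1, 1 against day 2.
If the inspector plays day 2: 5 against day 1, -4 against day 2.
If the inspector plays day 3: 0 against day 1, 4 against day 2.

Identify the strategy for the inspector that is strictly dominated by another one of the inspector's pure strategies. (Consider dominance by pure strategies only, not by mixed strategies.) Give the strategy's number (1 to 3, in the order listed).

1

Compare day 1 with day 3: 0 > -3, 4 > 1.
So day 3 strictly dominates day 1 for the inspector; day 1 is strictly dominated.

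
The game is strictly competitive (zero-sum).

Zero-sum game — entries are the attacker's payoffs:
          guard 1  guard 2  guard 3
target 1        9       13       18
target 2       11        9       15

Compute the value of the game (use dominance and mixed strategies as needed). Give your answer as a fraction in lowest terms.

31/3

Column guard 3 is strictly dominated by guard 2 for the defender (it gives the attacker more in every row).
The remaining 2×2 game on (target 1, target 2) × (guard 1, guard 2) has no saddle point. Let the attacker play target 1 with probability p; indifference gives 9p + 11(1−p) = 13p + 9(1−p), so p = 1/3.
Similarly the defender's optimal q on guard 1 is 2/3, and the value is 9·(2/3) + (13)·(1/3) = 31/3.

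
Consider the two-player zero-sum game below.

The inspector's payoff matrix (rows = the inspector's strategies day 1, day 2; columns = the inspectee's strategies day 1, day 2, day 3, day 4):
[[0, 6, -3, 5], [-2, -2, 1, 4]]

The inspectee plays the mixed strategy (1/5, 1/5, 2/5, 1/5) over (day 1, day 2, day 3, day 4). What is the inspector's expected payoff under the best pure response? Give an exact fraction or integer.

1

day 1: (0)·(1/5) + (6)·(1/5) + (-3)·(2/5) + (5)·(1/5) = 1.
day 2: (-2)·(1/5) + (-2)·(1/5) + (1)·(2/5) + (4)·(1/5) = 2/5.
The best pure response is day 1 with expected payoff 1.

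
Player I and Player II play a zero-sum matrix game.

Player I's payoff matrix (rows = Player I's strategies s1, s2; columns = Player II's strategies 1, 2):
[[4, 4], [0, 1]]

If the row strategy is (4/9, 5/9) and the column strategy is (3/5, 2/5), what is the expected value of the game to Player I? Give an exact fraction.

Against (3/5, 2/5), each row's expected payoff is s1: 4; s2: 2/5.
Taking the (4/9, 5/9)-weighted average: (4/9)·(4) + (5/9)·(2/5) = 2.

2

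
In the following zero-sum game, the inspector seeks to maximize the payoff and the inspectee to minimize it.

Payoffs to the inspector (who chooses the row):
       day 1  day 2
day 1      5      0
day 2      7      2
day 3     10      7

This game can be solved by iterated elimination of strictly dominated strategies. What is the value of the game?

7

Column day 1 is strictly dominated by day 2 for the inspectee (0<5, 2<7, 7<10); eliminate day 1.
Row day 1 is strictly dominated by row day 2 (2>0); eliminate day 1.
Row day 2 is strictly dominated by row day 3 (7>2); eliminate day 2.
Only (day 3, day 2) remains, with payoff 7.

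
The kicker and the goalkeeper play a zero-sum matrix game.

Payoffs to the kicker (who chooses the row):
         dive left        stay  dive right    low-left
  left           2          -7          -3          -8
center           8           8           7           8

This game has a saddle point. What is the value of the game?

Row minima: -8, 7 → the kicker's maximin is 7.
Column maxima: 8, 8, 7, 8 → the goalkeeper's minimax is 7.
They coincide at (center, dive right), so the value is 7.

7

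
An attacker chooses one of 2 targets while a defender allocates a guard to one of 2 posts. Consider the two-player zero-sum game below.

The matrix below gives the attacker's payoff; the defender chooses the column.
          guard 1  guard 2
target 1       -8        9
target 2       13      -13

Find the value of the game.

Row minima are -8 and -13, so the attacker's maximin is -8; column maxima are 13 and 9, so the defender's minimax is 9. These differ, so the equilibrium is in mixed strategies.
Let the attacker play target 1 with probability p. The defender is indifferent when −8p + 13(1−p) = 9p − 13(1−p), giving p = 26/43.
Let the defender play guard 1 with probability q. The attacker is indifferent when −8q + 9(1−q) = 13q − 13(1−q), giving q = 22/43.
The value is -8·(22/43) + (9)·(21/43) = 13/43.

13/43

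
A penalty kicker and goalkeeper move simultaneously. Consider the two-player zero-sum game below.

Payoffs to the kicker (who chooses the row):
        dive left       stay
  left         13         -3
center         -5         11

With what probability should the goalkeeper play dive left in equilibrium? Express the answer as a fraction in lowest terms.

Row minima are -3 and -5, so the kicker's maximin is -3; column maxima are 13 and 11, so the goalkeeper's minimax is 11. These differ, so the equilibrium is in mixed strategies.
Let the goalkeeper play dive left with probability q. The kicker is indifferent when 13q − 3(1−q) = −5q + 11(1−q), giving q = 7/16.

7/16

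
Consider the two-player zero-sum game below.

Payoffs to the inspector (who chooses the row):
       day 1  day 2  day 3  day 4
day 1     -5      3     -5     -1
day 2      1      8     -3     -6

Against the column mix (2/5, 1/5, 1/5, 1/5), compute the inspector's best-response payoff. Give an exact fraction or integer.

1/5

day 1: (-5)·(2/5) + (3)·(1/5) + (-5)·(1/5) + (-1)·(1/5) = -13/5.
day 2: (1)·(2/5) + (8)·(1/5) + (-3)·(1/5) + (-6)·(1/5) = 1/5.
The best pure response is day 2 with expected payoff 1/5.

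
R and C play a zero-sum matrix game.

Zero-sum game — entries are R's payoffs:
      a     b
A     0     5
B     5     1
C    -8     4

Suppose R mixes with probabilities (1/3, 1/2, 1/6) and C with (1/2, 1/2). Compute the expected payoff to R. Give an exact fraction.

Against (1/2, 1/2), each row's expected payoff is A: 5/2; B: 3; C: -2.
Taking the (1/3, 1/2, 1/6)-weighted average: (1/3)·(5/2) + (1/2)·(3) + (1/6)·(-2) = 2.

2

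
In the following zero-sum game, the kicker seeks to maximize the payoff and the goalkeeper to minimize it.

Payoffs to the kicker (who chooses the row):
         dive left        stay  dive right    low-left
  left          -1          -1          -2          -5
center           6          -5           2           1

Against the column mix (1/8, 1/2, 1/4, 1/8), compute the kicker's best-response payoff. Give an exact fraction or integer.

left: (-1)·(1/8) + (-1)·(1/2) + (-2)·(1/4) + (-5)·(1/8) = -7/4.
center: (6)·(1/8) + (-5)·(1/2) + (2)·(1/4) + (1)·(1/8) = -9/8.
The best pure response is center with expected payoff -9/8.

-9/8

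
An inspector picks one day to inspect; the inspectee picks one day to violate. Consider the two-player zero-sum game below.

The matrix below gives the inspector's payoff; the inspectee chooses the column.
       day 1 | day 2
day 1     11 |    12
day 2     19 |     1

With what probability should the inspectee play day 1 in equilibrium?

Row minima are 11 and 1, so the inspector's maximin is 11; column maxima are 19 and 12, so the inspectee's minimax is 12. These differ, so the equilibrium is in mixed strategies.
Let the inspectee play day 1 with probability q. The inspector is indifferent when 11q + 12(1−q) = 19q + (1−q), giving q = 11/19.

11/19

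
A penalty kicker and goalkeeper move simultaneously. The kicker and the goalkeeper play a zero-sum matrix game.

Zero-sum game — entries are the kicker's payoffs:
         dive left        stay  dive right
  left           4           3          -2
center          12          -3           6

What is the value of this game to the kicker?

Column dive left is strictly dominated by dive right for the goalkeeper (it gives the kicker more in every row).
The remaining 2×2 game on (left, center) × (stay, dive right) has no saddle point. Let the kicker play left with probability p; indifference gives 3p − 3(1−p) = −2p + 6(1−p), so p = 9/14.
Similarly the goalkeeper's optimal q on stay is 4/7, and the value is 3·(4/7) + (-2)·(3/7) = 6/7.

6/7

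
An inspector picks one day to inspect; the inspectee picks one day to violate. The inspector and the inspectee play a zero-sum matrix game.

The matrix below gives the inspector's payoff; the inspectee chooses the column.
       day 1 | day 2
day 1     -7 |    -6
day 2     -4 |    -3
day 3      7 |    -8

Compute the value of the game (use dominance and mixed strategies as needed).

Row day 1 is strictly dominated by row day 2, so the inspector never plays it.
The remaining 2×2 game on (day 2, day 3) × (day 1, day 2) has no saddle point. Let the inspector play day 2 with probability p; indifference gives −4p + 7(1−p) = −3p − 8(1−p), so p = 15/16.
Similarly the inspectee's optimal q on day 1 is 5/16, and the value is -4·(5/16) + (-3)·(11/16) = -53/16.

-53/16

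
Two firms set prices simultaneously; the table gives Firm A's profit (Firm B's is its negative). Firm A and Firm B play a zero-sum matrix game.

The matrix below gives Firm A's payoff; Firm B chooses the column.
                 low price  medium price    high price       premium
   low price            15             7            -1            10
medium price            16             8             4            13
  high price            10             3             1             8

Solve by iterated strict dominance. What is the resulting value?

Column low price is strictly dominated by medium price for Firm B (7<15, 8<16, 3<10); eliminate low price.
Column medium price is strictly dominated by high price for Firm B (-1<7, 4<8, 1<3); eliminate medium price.
Row low price is strictly dominated by row medium price (4>-1, 13>10); eliminate low price.
Column premium is strictly dominated by high price for Firm B (4<13, 1<8); eliminate premium.
Row high price is strictly dominated by row medium price (4>1); eliminate high price.
Only (medium price, high price) remains, with payoff 4.

4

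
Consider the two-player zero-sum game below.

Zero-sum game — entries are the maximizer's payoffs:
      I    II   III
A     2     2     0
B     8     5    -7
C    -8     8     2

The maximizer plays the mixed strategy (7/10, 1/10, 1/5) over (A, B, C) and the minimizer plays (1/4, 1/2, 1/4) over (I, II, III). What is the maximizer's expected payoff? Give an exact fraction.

Against (1/4, 1/2, 1/4), each row's expected payoff is A: 3/2; B: 11/4; C: 5/2.
Taking the (7/10, 1/10, 1/5)-weighted average: (7/10)·(3/2) + (1/10)·(11/4) + (1/5)·(5/2) = 73/40.

73/40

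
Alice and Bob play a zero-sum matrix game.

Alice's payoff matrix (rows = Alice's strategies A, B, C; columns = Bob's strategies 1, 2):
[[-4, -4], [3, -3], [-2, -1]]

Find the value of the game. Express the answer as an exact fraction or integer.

-9/7

Row A is strictly dominated by row C, so Alice never plays it.
The remaining 2×2 game on (B, C) × (1, 2) has no saddle point. Let Alice play B with probability p; indifference gives 3p − 2(1−p) = −3p − (1−p), so p = 1/7.
Similarly Bob's optimal q on 1 is 2/7, and the value is 3·(2/7) + (-3)·(5/7) = -9/7.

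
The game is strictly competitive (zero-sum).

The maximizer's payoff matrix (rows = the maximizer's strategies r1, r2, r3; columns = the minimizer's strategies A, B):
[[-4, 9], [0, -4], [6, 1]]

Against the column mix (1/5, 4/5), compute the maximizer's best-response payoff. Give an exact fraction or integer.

32/5

r1: (-4)·(1/5) + (9)·(4/5) = 32/5.
r2: (0)·(1/5) + (-4)·(4/5) = -16/5.
r3: (6)·(1/5) + (1)·(4/5) = 2.
The best pure response is r1 with expected payoff 32/5.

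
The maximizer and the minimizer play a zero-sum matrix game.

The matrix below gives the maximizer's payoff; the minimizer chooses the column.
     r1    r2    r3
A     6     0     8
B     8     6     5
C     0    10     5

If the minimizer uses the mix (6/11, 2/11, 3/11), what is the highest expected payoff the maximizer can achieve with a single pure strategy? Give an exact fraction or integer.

75/11

A: (6)·(6/11) + (0)·(2/11) + (8)·(3/11) = 60/11.
B: (8)·(6/11) + (6)·(2/11) + (5)·(3/11) = 75/11.
C: (0)·(6/11) + (10)·(2/11) + (5)·(3/11) = 35/11.
The best pure response is B with expected payoff 75/11.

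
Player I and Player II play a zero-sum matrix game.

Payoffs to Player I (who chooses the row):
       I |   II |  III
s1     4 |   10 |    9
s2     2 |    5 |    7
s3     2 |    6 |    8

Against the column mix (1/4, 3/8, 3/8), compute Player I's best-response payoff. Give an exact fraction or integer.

s1: (4)·(1/4) + (10)·(3/8) + (9)·(3/8) = 65/8.
s2: (2)·(1/4) + (5)·(3/8) + (7)·(3/8) = 5.
s3: (2)·(1/4) + (6)·(3/8) + (8)·(3/8) = 23/4.
The best pure response is s1 with expected payoff 65/8.

65/8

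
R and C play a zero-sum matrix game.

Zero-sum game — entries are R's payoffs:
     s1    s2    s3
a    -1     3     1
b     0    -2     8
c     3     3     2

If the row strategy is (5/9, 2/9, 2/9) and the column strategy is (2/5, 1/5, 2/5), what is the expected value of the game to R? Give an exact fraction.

23/15

Against (2/5, 1/5, 2/5), each row's expected payoff is a: 3/5; b: 14/5; c: 13/5.
Taking the (5/9, 2/9, 2/9)-weighted average: (5/9)·(3/5) + (2/9)·(14/5) + (2/9)·(13/5) = 23/15.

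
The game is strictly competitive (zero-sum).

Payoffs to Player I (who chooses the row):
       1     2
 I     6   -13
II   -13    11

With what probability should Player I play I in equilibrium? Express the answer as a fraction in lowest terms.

Row minima are -13 and -13, so Player I's maximin is -13; column maxima are 6 and 11, so Player II's minimax is 6. These differ, so the equilibrium is in mixed strategies.
Let Player I play I with probability p. Player II is indifferent when 6p − 13(1−p) = −13p + 11(1−p), giving p = 24/43.

24/43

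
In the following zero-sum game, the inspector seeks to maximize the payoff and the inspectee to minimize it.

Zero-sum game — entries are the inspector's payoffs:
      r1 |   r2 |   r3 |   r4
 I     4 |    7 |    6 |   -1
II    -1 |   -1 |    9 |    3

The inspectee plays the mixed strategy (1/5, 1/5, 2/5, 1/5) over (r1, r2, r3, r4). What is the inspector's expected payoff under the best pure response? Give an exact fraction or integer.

I: (4)·(1/5) + (7)·(1/5) + (6)·(2/5) + (-1)·(1/5) = 22/5.
II: (-1)·(1/5) + (-1)·(1/5) + (9)·(2/5) + (3)·(1/5) = 19/5.
The best pure response is I with expected payoff 22/5.

22/5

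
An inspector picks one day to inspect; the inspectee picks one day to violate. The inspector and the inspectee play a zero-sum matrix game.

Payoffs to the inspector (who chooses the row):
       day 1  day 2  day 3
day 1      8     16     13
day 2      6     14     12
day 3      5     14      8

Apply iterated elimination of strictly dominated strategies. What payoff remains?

8

Column day 2 is strictly dominated by day 1 for the inspectee (8<16, 6<14, 5<14); eliminate day 2.
Row day 2 is strictly dominated by row day 1 (8>6, 13>12); eliminate day 2.
Row day 3 is strictly dominated by row day 1 (8>5, 13>8); eliminate day 3.
Column day 3 is strictly dominated by day 1 for the inspectee (8<13); eliminate day 3.
Only (day 1, day 1) remains, with payoff 8.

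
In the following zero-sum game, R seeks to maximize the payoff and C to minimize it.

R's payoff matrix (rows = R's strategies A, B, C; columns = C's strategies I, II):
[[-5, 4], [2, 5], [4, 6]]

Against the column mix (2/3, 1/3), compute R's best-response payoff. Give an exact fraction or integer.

A: (-5)·(2/3) + (4)·(1/3) = -2.
B: (2)·(2/3) + (5)·(1/3) = 3.
C: (4)·(2/3) + (6)·(1/3) = 14/3.
The best pure response is C with expected payoff 14/3.

14/3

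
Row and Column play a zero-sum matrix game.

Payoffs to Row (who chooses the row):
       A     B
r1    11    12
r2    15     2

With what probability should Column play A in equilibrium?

Row minima are 11 and 2, so Row's maximin is 11; column maxima are 15 and 12, so Column's minimax is 12. These differ, so the equilibrium is in mixed strategies.
Let Column play A with probability q. Row is indifferent when 11q + 12(1−q) = 15q + 2(1−q), giving q = 5/7.

5/7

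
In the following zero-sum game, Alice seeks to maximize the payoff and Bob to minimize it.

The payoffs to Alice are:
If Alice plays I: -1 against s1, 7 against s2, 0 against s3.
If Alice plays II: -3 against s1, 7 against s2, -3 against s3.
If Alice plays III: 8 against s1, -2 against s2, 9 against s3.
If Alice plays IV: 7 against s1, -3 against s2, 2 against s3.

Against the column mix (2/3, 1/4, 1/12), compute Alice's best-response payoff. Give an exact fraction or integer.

67/12

I: (-1)·(2/3) + (7)·(1/4) + (0)·(1/12) = 13/12.
II: (-3)·(2/3) + (7)·(1/4) + (-3)·(1/12) = -1/2.
III: (8)·(2/3) + (-2)·(1/4) + (9)·(1/12) = 67/12.
IV: (7)·(2/3) + (-3)·(1/4) + (2)·(1/12) = 49/12.
The best pure response is III with expected payoff 67/12.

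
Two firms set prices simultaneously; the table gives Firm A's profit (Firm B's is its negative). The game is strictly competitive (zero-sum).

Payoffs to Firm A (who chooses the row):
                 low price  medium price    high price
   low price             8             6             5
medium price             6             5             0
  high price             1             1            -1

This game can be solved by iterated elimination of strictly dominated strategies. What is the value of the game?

Column medium price is strictly dominated by high price for Firm B (5<6, 0<5, -1<1); eliminate medium price.
Row medium price is strictly dominated by row low price (8>6, 5>0); eliminate medium price.
Row high price is strictly dominated by row low price (8>1, 5>-1); eliminate high price.
Column low price is strictly dominated by high price for Firm B (5<8); eliminate low price.
Only (low price, high price) remains, with payoff 5.

5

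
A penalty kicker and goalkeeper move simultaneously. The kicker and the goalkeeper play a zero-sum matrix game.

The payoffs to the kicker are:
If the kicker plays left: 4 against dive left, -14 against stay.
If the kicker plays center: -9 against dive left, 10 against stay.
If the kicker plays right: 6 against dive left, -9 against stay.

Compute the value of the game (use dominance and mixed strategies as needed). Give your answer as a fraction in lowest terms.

-21/34

Row left is strictly dominated by row right, so the kicker never plays it.
The remaining 2×2 game on (center, right) × (dive left, stay) has no saddle point. Let the kicker play center with probability p; indifference gives −9p + 6(1−p) = 10p − 9(1−p), so p = 15/34.
Similarly the goalkeeper's optimal q on dive left is 19/34, and the value is -9·(19/34) + (10)·(15/34) = -21/34.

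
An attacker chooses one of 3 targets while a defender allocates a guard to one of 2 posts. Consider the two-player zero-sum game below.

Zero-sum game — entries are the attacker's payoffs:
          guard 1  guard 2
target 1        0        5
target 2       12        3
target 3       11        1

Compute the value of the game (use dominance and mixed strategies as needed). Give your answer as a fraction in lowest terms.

30/7

Row target 3 is strictly dominated by row target 2, so the attacker never plays it.
The remaining 2×2 game on (target 1, target 2) × (guard 1, guard 2) has no saddle point. Let the attacker play target 1 with probability p; indifference gives 12(1−p) = 5p + 3(1−p), so p = 9/14.
Similarly the defender's optimal q on guard 1 is 1/7, and the value is 0·(1/7) + (5)·(6/7) = 30/7.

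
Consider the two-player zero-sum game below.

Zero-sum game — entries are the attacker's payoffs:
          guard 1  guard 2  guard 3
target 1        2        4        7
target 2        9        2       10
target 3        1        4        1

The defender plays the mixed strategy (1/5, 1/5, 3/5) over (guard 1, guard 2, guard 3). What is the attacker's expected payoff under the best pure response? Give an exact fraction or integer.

41/5

target 1: (2)·(1/5) + (4)·(1/5) + (7)·(3/5) = 27/5.
target 2: (9)·(1/5) + (2)·(1/5) + (10)·(3/5) = 41/5.
target 3: (1)·(1/5) + (4)·(1/5) + (1)·(3/5) = 8/5.
The best pure response is target 2 with expected payoff 41/5.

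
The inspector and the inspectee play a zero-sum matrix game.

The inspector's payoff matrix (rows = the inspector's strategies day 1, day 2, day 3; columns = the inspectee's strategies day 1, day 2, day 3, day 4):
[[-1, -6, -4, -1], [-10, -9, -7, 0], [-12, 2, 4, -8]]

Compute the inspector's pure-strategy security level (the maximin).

-6

The worst-case payoff for each row is day 1: -6, day 2: -10, day 3: -12.
The best of these is -6.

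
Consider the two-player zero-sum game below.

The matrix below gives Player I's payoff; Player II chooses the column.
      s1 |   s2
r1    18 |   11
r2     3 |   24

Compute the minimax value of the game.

Row minima are 11 and 3, so Player I's maximin is 11; column maxima are 18 and 24, so Player II's minimax is 18. These differ, so the equilibrium is in mixed strategies.
Let Player I play r1 with probability p. Player II is indifferent when 18p + 3(1−p) = 11p + 24(1−p), giving p = 3/4.
Let Player II play s1 with probability q. Player I is indifferent when 18q + 11(1−q) = 3q + 24(1−q), giving q = 13/28.
The value is 18·(13/28) + (11)·(15/28) = 57/4.

57/4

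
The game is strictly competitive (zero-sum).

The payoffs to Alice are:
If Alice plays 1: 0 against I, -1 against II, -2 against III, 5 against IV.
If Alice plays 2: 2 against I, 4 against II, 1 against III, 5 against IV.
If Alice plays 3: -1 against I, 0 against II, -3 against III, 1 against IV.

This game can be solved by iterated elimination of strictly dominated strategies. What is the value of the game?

Row 3 is strictly dominated by row 2 (2>-1, 4>0, 1>-3, 5>1); eliminate 3.
Column II is strictly dominated by III for Bob (-2<-1, 1<4); eliminate II.
Column I is strictly dominated by III for Bob (-2<0, 1<2); eliminate I.
Column IV is strictly dominated by III for Bob (-2<5, 1<5); eliminate IV.
Row 1 is strictly dominated by row 2 (1>-2); eliminate 1.
Only (2, III) remains, with payoff 1.

1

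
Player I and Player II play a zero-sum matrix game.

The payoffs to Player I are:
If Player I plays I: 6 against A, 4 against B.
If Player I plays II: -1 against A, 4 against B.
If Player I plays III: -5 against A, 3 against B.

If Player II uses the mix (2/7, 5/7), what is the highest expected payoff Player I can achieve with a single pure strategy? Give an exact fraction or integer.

32/7

I: (6)·(2/7) + (4)·(5/7) = 32/7.
II: (-1)·(2/7) + (4)·(5/7) = 18/7.
III: (-5)·(2/7) + (3)·(5/7) = 5/7.
The best pure response is I with expected payoff 32/7.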